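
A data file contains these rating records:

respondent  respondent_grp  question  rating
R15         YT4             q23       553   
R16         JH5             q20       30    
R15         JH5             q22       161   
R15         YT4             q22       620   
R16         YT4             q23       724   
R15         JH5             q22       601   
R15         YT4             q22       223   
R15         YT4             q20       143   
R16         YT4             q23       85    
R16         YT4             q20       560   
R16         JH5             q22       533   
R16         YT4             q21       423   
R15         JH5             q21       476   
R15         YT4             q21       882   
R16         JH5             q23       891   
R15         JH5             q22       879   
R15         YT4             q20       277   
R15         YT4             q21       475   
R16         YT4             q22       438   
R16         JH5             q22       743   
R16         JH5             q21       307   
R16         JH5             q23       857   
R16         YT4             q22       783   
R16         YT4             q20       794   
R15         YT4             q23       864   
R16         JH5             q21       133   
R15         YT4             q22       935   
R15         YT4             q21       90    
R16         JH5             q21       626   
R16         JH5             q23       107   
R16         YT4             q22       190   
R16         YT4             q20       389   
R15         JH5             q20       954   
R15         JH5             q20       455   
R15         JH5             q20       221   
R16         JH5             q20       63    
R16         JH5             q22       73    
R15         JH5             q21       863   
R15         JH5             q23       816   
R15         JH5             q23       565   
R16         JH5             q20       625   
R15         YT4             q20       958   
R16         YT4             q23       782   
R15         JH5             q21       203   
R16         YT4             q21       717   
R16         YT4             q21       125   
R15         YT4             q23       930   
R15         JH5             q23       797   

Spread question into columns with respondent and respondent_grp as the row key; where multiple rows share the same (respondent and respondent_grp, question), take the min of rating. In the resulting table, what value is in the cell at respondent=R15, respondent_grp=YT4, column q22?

Rows with respondent=R15, respondent_grp=YT4 and question=q22: rating values are 620, 223, 935.
min(620, 223, 935) = 223.

223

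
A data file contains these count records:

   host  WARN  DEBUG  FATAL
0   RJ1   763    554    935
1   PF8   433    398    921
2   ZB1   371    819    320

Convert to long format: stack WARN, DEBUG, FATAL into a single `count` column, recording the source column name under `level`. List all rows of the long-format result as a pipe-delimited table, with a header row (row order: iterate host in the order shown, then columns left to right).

| host | level | count |
| RJ1 | WARN | 763 |
| RJ1 | DEBUG | 554 |
| RJ1 | FATAL | 935 |
| PF8 | WARN | 433 |
| PF8 | DEBUG | 398 |
| PF8 | FATAL | 921 |
| ZB1 | WARN | 371 |
| ZB1 | DEBUG | 819 |
| ZB1 | FATAL | 320 |

Each (host, column) pair becomes one row: 3 × 3 = 9 rows.
For example, (RJ1, WARN) → count=763.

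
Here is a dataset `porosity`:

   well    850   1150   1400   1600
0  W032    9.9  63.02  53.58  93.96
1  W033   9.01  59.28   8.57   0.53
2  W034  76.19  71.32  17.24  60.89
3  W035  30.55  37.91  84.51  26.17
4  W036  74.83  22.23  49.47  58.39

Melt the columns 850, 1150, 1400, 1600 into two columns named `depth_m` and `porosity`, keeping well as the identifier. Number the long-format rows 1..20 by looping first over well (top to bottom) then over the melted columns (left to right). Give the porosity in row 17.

74.83

20 rows total (5 × 4). Row 17: index ⌊(17-1)/4⌋ = 4 into well → W036; (17-1) mod 4 = 0 into the melted columns → 850.
So row 17 is (W036, 850, 74.83); porosity = 74.83.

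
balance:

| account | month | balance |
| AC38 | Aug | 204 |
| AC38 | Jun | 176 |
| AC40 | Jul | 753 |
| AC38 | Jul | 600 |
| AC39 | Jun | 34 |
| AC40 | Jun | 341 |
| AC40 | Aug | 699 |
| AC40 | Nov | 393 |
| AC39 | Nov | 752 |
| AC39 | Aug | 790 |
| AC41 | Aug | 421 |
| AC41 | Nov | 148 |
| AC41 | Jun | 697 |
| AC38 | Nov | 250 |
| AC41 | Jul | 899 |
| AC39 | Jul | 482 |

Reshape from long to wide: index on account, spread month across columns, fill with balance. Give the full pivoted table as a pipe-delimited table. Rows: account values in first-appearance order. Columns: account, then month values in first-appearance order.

| account | Aug | Jun | Jul | Nov |
| AC38 | 204 | 176 | 600 | 250 |
| AC40 | 699 | 341 | 753 | 393 |
| AC39 | 790 | 34 | 482 | 752 |
| AC41 | 421 | 697 | 899 | 148 |

Columns: account plus the 4 distinct month values (Aug, Jun, Jul, Nov).
For example, row AC38 column Aug takes balance=204 from the long row (AC38, Aug).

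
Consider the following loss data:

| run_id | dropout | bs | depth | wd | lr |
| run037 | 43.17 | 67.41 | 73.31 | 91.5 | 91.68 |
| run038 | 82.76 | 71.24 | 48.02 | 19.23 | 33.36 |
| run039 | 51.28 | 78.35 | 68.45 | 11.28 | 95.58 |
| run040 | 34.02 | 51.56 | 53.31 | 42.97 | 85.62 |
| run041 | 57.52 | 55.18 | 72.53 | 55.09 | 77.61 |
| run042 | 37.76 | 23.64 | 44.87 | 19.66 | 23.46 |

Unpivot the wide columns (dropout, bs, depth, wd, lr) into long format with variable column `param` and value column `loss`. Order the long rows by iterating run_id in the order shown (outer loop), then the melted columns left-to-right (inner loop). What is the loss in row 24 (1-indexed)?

30 rows total (6 × 5). Row 24: index ⌊(24-1)/5⌋ = 4 into run_id → run041; (24-1) mod 5 = 3 into the melted columns → wd.
So row 24 is (run041, wd, 55.09); loss = 55.09.

55.09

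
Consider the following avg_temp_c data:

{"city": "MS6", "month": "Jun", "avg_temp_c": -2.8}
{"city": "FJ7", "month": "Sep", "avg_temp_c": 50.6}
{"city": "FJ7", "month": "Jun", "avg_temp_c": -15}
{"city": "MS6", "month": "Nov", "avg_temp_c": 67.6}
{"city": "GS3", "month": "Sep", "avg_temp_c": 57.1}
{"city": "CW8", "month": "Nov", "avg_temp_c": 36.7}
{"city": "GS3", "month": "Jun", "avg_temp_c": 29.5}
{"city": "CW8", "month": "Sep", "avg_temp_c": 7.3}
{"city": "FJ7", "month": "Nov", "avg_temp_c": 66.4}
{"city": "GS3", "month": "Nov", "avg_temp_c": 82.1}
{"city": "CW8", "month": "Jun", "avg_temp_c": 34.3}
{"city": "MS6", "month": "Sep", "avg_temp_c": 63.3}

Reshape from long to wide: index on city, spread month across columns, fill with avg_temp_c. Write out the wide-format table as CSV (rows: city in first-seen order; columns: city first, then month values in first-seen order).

city,Jun,Sep,Nov
MS6,-2.8,63.3,67.6
FJ7,-15,50.6,66.4
GS3,29.5,57.1,82.1
CW8,34.3,7.3,36.7

Columns: city plus the 3 distinct month values (Jun, Sep, Nov).
For example, row MS6 column Jun takes avg_temp_c=-2.8 from the long row (MS6, Jun).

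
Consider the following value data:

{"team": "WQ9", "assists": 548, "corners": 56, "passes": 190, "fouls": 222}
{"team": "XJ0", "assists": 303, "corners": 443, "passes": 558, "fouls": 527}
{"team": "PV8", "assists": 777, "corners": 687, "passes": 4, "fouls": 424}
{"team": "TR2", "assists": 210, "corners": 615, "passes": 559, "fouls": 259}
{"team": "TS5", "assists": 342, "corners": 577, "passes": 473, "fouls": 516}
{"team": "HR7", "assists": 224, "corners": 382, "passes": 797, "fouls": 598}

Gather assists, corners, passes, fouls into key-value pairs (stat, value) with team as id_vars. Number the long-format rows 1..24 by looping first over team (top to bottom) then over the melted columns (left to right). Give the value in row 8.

527

24 rows total (6 × 4). Row 8: index ⌊(8-1)/4⌋ = 1 into team → XJ0; (8-1) mod 4 = 3 into the melted columns → fouls.
So row 8 is (XJ0, fouls, 527); value = 527.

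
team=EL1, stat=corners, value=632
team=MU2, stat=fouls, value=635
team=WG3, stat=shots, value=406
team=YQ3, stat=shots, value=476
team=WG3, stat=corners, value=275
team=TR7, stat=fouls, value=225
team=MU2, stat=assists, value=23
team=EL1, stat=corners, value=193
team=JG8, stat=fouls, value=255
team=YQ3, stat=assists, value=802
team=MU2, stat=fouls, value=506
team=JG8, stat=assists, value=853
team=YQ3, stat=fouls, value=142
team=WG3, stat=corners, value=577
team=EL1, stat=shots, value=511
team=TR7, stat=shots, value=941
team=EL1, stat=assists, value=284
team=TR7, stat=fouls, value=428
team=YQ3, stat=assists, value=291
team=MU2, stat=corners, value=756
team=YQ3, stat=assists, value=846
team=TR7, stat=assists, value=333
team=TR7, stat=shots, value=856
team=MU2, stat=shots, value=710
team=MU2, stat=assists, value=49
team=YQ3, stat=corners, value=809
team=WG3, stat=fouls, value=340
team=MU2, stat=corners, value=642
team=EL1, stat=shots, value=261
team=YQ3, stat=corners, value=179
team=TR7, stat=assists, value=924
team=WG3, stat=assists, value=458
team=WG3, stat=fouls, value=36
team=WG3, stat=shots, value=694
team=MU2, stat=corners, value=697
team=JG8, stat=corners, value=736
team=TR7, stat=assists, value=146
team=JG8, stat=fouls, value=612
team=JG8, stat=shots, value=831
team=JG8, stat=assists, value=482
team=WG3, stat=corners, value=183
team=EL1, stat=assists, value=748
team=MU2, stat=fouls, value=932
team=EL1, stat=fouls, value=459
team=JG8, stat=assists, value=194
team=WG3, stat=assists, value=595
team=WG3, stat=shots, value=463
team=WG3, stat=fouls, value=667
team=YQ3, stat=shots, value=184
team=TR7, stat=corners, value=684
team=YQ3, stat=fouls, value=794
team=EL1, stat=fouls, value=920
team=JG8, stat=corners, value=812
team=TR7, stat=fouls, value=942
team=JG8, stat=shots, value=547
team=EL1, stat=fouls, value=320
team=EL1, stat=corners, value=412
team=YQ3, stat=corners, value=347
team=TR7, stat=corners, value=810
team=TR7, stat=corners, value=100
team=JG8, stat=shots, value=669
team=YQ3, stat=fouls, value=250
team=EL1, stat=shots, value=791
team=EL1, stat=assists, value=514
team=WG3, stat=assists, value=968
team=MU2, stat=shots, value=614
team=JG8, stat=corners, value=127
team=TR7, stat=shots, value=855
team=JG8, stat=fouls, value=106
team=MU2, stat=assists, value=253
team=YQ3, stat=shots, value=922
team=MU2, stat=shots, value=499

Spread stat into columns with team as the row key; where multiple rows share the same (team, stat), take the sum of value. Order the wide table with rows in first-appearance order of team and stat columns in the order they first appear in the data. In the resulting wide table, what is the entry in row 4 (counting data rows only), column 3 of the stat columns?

1582

With rows in first-appearance order of team, row 4 is team=YQ3. stat columns in first-appearance order: corners, fouls, shots, assists; column 3 is shots.
Long rows with team=YQ3, stat=shots: 476 + 184 + 922 = 1582.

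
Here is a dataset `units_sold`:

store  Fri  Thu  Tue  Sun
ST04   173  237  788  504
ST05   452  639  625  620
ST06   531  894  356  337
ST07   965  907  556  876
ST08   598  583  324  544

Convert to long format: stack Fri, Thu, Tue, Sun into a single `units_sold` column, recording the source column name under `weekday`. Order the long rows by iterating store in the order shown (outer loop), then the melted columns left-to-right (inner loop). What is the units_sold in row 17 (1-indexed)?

598

20 rows total (5 × 4). Row 17: index ⌊(17-1)/4⌋ = 4 into store → ST08; (17-1) mod 4 = 0 into the melted columns → Fri.
So row 17 is (ST08, Fri, 598); units_sold = 598.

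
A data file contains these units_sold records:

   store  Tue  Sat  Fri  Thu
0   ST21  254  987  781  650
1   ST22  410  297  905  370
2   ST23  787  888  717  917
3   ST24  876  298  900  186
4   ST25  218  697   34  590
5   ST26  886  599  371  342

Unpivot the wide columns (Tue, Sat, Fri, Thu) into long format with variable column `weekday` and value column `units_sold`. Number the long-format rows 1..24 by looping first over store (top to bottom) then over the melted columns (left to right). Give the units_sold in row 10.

888

24 rows total (6 × 4). Row 10: index ⌊(10-1)/4⌋ = 2 into store → ST23; (10-1) mod 4 = 1 into the melted columns → Sat.
So row 10 is (ST23, Sat, 888); units_sold = 888.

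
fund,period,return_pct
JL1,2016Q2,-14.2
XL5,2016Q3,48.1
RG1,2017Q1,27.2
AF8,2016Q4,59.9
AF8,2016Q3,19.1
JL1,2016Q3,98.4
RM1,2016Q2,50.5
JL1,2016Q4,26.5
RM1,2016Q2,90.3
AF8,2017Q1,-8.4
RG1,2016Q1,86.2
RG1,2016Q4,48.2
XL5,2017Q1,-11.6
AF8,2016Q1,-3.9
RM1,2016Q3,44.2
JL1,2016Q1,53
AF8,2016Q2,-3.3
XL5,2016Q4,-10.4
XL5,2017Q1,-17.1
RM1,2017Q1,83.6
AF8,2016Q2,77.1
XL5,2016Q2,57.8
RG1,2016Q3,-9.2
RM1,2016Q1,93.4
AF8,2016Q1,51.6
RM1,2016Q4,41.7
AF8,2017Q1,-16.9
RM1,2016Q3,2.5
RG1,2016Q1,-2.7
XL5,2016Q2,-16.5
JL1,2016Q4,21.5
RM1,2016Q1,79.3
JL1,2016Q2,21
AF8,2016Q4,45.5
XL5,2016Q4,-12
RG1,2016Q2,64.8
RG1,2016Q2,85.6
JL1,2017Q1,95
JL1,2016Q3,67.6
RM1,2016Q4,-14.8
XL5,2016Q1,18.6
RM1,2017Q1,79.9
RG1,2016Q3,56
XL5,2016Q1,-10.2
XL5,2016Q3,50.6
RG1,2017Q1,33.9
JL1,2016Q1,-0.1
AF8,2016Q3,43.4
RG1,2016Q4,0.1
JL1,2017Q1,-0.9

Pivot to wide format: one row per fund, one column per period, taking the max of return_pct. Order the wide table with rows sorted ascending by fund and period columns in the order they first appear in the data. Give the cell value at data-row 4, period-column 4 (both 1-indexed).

41.7

With rows sorted ascending by fund, row 4 is fund=RM1. period columns in first-appearance order: 2016Q2, 2016Q3, 2017Q1, 2016Q4, 2016Q1; column 4 is 2016Q4.
Long rows with fund=RM1, period=2016Q4: max(41.7, -14.8) = 41.7.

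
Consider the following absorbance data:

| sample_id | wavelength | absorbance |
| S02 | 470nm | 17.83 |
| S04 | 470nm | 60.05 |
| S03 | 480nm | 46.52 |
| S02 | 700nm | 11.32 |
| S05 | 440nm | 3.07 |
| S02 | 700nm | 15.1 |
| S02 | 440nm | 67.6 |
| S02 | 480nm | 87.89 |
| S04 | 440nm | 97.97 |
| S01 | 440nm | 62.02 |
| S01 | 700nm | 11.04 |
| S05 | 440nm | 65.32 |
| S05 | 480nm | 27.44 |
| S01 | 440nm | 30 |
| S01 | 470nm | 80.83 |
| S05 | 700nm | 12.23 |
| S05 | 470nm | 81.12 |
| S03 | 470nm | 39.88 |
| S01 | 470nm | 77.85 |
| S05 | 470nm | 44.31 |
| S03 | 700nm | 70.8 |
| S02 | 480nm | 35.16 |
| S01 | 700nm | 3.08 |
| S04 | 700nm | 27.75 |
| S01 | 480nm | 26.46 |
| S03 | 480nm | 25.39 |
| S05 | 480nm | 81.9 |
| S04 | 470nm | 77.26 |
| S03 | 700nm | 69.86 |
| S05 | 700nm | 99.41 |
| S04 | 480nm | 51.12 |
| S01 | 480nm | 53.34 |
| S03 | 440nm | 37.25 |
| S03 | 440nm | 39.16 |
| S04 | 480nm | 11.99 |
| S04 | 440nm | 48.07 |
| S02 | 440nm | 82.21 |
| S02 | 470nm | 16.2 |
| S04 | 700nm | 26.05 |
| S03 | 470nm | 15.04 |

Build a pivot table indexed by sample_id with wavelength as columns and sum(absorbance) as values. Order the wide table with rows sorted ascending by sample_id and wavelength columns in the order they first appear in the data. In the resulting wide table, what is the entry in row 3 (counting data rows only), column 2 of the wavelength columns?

71.91

With rows sorted ascending by sample_id, row 3 is sample_id=S03. wavelength columns in first-appearance order: 470nm, 480nm, 700nm, 440nm; column 2 is 480nm.
Long rows with sample_id=S03, wavelength=480nm: 46.52 + 25.39 = 71.91.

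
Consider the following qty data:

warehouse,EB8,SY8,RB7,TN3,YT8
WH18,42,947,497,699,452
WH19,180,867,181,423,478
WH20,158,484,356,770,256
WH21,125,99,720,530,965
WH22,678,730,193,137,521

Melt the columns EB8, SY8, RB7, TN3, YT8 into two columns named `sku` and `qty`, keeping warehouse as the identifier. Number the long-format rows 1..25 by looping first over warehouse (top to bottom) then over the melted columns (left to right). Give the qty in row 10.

478

25 rows total (5 × 5). Row 10: index ⌊(10-1)/5⌋ = 1 into warehouse → WH19; (10-1) mod 5 = 4 into the melted columns → YT8.
So row 10 is (WH19, YT8, 478); qty = 478.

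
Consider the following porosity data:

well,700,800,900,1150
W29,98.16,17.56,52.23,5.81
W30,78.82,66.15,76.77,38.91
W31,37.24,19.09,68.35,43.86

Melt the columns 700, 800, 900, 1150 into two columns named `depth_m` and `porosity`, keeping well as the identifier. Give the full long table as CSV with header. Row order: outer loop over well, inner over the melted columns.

well,depth_m,porosity
W29,700,98.16
W29,800,17.56
W29,900,52.23
W29,1150,5.81
W30,700,78.82
W30,800,66.15
W30,900,76.77
W30,1150,38.91
W31,700,37.24
W31,800,19.09
W31,900,68.35
W31,1150,43.86

Each (well, column) pair becomes one row: 3 × 4 = 12 rows.
For example, (W29, 700) → porosity=98.16.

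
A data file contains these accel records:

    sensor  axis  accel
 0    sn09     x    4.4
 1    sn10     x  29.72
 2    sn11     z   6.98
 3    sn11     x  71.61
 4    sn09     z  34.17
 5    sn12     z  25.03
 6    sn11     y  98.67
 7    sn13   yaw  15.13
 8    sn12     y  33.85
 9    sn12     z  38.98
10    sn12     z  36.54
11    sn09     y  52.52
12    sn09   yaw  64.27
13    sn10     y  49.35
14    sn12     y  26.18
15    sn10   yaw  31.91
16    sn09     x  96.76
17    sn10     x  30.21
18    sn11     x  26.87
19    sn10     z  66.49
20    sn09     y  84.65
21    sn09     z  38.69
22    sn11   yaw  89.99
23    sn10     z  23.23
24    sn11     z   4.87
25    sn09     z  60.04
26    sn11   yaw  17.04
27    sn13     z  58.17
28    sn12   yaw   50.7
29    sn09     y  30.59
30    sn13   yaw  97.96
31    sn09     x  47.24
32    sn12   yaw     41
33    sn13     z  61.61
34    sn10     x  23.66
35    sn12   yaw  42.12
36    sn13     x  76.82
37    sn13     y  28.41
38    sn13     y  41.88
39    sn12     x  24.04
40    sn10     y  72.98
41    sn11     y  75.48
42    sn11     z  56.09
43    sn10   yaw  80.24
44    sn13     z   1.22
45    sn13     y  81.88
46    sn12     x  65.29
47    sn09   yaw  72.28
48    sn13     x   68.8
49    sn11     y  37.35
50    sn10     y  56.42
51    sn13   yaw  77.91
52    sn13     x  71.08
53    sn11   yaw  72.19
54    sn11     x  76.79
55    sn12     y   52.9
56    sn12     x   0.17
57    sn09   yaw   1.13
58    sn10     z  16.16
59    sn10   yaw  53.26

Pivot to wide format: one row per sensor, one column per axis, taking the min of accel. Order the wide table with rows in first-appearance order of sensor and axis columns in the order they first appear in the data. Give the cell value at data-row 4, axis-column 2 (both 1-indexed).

With rows in first-appearance order of sensor, row 4 is sensor=sn12. axis columns in first-appearance order: x, z, y, yaw; column 2 is z.
Long rows with sensor=sn12, axis=z: min(25.03, 38.98, 36.54) = 25.03.

25.03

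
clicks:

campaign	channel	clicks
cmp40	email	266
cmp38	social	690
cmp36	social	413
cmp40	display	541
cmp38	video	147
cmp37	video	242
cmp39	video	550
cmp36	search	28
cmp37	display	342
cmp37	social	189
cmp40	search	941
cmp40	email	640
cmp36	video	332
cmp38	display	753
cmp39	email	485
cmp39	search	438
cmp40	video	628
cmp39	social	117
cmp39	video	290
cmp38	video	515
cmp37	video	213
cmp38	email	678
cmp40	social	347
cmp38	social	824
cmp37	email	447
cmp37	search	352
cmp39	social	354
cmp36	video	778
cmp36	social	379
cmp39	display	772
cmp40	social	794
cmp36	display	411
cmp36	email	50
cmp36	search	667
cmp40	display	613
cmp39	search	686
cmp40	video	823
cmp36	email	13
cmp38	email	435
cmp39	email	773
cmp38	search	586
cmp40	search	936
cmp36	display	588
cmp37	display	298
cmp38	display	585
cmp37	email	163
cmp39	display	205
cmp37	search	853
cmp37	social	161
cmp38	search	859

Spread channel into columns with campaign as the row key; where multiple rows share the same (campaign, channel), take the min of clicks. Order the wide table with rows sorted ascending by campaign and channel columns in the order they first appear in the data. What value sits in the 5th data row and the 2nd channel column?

347

With rows sorted ascending by campaign, row 5 is campaign=cmp40. channel columns in first-appearance order: email, social, display, video, search; column 2 is social.
Long rows with campaign=cmp40, channel=social: min(347, 794) = 347.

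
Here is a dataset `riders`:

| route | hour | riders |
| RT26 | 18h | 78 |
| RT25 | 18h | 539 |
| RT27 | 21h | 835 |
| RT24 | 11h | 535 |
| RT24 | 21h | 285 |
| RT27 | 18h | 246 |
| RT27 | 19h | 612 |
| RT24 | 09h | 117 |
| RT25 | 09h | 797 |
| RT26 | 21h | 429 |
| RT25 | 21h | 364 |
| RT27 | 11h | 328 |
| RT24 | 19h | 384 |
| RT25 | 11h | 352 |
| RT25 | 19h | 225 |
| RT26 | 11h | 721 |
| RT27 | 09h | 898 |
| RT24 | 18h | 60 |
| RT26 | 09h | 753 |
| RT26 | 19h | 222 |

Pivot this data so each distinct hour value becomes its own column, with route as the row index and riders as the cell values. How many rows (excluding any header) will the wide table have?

4

4 distinct route values → 4 rows.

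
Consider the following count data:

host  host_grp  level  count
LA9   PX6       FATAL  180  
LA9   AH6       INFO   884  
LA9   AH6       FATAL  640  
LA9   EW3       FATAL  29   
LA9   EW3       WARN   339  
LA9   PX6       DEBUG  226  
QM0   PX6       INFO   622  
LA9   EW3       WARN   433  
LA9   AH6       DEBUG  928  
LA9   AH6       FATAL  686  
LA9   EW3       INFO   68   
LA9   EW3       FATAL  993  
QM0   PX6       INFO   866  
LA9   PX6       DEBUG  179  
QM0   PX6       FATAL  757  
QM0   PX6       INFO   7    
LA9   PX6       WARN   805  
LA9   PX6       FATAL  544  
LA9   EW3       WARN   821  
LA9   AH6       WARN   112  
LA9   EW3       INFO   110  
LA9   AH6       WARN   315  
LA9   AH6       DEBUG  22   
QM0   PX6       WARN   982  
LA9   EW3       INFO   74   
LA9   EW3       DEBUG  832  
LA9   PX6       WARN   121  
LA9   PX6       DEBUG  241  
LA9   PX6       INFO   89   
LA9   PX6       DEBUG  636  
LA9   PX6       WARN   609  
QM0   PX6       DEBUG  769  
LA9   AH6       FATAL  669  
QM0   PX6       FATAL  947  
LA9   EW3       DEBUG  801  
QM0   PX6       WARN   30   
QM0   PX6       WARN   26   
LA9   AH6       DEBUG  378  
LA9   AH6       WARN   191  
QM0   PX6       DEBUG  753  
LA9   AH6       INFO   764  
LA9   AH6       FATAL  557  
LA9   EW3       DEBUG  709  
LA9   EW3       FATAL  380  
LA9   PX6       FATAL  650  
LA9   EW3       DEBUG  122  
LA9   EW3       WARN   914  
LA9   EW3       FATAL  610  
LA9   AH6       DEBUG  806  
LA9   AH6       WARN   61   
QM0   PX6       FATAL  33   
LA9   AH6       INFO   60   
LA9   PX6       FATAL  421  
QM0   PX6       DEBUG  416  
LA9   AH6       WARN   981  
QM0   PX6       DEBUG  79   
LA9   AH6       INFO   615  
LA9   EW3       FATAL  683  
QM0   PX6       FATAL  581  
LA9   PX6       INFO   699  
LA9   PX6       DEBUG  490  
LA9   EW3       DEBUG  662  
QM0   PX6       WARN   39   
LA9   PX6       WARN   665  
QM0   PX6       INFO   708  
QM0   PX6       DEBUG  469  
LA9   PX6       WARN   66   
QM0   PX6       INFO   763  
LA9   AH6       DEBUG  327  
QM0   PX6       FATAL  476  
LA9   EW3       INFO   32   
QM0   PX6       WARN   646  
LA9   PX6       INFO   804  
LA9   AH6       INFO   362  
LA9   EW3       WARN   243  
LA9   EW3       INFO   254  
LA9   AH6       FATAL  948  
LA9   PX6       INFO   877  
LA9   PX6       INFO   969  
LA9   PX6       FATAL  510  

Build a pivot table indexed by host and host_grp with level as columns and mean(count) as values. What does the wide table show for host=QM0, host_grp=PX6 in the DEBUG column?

Rows with host=QM0, host_grp=PX6 and level=DEBUG: count values are 769, 753, 416, 79, 469.
(769 + 753 + 416 + 79 + 469) / 5 = 497.20.

497.20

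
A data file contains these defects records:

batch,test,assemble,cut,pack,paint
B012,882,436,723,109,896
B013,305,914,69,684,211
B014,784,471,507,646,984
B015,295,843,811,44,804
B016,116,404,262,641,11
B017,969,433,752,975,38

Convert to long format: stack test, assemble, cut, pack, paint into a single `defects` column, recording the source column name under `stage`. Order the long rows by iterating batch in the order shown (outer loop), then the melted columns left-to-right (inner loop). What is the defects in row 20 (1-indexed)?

804

30 rows total (6 × 5). Row 20: index ⌊(20-1)/5⌋ = 3 into batch → B015; (20-1) mod 5 = 4 into the melted columns → paint.
So row 20 is (B015, paint, 804); defects = 804.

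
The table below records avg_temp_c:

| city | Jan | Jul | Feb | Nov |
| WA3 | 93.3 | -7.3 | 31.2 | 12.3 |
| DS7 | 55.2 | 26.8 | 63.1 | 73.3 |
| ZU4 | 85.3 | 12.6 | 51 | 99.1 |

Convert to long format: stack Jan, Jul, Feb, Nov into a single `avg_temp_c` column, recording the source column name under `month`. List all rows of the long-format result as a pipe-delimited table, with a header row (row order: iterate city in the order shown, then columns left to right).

Each (city, column) pair becomes one row: 3 × 4 = 12 rows.
For example, (WA3, Jan) → avg_temp_c=93.3.

| city | month | avg_temp_c |
| WA3 | Jan | 93.3 |
| WA3 | Jul | -7.3 |
| WA3 | Feb | 31.2 |
| WA3 | Nov | 12.3 |
| DS7 | Jan | 55.2 |
| DS7 | Jul | 26.8 |
| DS7 | Feb | 63.1 |
| DS7 | Nov | 73.3 |
| ZU4 | Jan | 85.3 |
| ZU4 | Jul | 12.6 |
| ZU4 | Feb | 51 |
| ZU4 | Nov | 99.1 |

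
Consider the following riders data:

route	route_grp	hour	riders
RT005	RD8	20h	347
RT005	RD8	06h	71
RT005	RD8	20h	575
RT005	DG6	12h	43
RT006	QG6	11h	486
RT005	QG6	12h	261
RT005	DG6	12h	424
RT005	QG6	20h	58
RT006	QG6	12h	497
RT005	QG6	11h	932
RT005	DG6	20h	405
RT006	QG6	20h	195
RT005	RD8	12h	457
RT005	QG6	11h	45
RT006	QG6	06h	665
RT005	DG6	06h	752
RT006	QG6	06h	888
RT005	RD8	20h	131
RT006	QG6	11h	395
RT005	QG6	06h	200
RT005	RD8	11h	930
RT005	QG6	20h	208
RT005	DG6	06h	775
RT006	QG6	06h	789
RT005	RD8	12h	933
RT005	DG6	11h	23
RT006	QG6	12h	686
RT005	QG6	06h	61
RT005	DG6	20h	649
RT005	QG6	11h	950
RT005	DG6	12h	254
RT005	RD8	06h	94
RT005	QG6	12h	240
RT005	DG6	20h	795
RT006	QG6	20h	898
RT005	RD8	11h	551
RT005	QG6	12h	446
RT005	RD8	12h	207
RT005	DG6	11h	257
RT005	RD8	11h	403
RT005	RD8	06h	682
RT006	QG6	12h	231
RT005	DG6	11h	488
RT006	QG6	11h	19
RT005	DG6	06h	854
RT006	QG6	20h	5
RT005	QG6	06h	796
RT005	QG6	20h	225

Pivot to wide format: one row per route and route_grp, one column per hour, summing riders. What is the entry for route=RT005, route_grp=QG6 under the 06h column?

Rows with route=RT005, route_grp=QG6 and hour=06h: riders values are 200, 61, 796.
200 + 61 + 796 = 1057.

1057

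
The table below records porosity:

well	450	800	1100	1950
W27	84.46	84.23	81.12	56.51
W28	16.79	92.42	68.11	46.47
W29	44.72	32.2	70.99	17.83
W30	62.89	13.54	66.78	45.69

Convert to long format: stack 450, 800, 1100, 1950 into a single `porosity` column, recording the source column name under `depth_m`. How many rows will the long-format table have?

4 well values × 4 melted columns = 16 rows.

16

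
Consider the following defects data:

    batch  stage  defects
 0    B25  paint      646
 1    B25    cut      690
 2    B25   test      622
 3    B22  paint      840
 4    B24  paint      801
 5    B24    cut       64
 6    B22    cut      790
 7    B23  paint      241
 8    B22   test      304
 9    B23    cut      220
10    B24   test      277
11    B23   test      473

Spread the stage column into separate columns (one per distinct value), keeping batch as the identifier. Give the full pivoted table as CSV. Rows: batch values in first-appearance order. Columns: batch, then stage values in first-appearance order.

batch,paint,cut,test
B25,646,690,622
B22,840,790,304
B24,801,64,277
B23,241,220,473

Columns: batch plus the 3 distinct stage values (paint, cut, test).
For example, row B25 column paint takes defects=646 from the long row (B25, paint).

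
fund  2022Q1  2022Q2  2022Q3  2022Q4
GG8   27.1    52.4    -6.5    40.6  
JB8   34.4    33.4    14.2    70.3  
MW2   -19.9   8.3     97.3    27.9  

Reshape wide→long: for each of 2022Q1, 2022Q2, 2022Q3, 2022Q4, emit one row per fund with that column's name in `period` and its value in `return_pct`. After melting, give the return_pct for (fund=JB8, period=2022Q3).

Unpivoting turns each (fund, wide-column) pair into one long row.
The wide cell at row JB8, column 2022Q3 holds 14.2, so the long row (JB8, 2022Q3) has return_pct=14.2.

14.2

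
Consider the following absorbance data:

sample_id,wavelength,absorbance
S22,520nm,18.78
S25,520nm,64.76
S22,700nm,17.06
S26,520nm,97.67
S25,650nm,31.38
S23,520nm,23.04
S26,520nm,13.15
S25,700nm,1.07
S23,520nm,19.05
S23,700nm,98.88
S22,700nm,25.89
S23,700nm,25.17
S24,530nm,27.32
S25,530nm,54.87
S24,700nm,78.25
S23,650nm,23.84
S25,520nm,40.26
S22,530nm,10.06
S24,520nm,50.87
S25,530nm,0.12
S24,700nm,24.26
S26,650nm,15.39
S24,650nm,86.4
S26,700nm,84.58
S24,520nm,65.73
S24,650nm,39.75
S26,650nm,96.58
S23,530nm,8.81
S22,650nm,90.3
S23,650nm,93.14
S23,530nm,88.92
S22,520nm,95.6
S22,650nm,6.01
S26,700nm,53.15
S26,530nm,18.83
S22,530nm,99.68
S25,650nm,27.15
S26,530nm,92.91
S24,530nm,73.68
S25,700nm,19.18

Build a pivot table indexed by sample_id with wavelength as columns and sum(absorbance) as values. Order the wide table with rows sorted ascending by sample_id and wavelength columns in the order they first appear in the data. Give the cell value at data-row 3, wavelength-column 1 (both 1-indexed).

With rows sorted ascending by sample_id, row 3 is sample_id=S24. wavelength columns in first-appearance order: 520nm, 700nm, 650nm, 530nm; column 1 is 520nm.
Long rows with sample_id=S24, wavelength=520nm: 50.87 + 65.73 = 116.60.

116.60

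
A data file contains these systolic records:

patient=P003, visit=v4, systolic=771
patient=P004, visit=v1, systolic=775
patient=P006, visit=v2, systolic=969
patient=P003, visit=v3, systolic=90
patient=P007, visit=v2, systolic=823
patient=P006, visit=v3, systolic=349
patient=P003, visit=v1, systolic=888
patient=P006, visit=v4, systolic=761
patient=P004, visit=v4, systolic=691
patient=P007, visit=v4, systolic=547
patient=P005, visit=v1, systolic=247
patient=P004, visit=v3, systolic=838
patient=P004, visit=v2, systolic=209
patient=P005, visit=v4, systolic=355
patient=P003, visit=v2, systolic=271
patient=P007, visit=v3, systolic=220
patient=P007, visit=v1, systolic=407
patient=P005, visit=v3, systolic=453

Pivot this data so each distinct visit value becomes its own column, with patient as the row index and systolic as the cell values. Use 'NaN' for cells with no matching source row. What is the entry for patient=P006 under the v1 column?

NaN

No long-format row has patient=P006 and visit=v1, so the cell is NaN.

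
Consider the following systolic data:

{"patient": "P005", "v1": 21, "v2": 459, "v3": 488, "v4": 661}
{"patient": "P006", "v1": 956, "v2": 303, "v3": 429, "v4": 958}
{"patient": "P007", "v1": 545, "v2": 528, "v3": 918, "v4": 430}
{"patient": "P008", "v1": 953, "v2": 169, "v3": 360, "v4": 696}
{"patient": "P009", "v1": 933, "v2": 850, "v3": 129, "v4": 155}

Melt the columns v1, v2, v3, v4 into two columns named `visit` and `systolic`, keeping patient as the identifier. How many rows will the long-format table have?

20

5 patient values × 4 melted columns = 20 rows.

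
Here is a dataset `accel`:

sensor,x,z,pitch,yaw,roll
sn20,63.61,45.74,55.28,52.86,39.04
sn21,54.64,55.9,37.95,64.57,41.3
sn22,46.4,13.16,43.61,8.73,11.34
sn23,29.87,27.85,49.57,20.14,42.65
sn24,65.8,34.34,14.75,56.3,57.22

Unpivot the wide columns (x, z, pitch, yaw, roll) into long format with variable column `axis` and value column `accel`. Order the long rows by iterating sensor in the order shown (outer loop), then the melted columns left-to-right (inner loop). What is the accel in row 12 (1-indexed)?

13.16

25 rows total (5 × 5). Row 12: index ⌊(12-1)/5⌋ = 2 into sensor → sn22; (12-1) mod 5 = 1 into the melted columns → z.
So row 12 is (sn22, z, 13.16); accel = 13.16.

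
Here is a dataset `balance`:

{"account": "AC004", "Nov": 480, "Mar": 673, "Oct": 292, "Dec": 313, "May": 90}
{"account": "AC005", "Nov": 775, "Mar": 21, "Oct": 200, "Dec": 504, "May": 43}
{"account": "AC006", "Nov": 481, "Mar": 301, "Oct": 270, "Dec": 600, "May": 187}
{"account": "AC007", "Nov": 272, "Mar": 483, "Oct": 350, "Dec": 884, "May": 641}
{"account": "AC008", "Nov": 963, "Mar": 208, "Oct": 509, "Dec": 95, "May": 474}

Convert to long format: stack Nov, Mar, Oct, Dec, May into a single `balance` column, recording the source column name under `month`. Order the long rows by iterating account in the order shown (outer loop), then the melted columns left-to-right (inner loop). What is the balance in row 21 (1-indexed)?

963

25 rows total (5 × 5). Row 21: index ⌊(21-1)/5⌋ = 4 into account → AC008; (21-1) mod 5 = 0 into the melted columns → Nov.
So row 21 is (AC008, Nov, 963); balance = 963.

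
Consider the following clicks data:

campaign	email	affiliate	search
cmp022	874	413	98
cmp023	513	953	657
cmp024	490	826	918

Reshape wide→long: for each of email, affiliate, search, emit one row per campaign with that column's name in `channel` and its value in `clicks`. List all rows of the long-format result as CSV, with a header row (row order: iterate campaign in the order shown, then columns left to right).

campaign,channel,clicks
cmp022,email,874
cmp022,affiliate,413
cmp022,search,98
cmp023,email,513
cmp023,affiliate,953
cmp023,search,657
cmp024,email,490
cmp024,affiliate,826
cmp024,search,918

Each (campaign, column) pair becomes one row: 3 × 3 = 9 rows.
For example, (cmp022, email) → clicks=874.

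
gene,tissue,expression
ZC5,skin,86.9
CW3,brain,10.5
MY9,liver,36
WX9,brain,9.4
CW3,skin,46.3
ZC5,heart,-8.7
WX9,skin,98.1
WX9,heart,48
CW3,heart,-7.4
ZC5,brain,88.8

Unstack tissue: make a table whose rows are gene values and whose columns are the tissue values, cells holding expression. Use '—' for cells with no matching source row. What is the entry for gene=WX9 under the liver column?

No long-format row has gene=WX9 and tissue=liver, so the cell is —.

—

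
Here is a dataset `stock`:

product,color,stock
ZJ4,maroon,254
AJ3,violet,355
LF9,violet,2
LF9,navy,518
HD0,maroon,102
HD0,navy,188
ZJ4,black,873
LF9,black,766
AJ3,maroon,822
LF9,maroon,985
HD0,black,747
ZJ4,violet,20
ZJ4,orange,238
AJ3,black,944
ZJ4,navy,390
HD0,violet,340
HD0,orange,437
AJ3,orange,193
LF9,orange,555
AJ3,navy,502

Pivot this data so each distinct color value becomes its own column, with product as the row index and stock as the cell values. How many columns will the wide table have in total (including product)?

1 column for product plus 5 distinct color values → 6 columns.

6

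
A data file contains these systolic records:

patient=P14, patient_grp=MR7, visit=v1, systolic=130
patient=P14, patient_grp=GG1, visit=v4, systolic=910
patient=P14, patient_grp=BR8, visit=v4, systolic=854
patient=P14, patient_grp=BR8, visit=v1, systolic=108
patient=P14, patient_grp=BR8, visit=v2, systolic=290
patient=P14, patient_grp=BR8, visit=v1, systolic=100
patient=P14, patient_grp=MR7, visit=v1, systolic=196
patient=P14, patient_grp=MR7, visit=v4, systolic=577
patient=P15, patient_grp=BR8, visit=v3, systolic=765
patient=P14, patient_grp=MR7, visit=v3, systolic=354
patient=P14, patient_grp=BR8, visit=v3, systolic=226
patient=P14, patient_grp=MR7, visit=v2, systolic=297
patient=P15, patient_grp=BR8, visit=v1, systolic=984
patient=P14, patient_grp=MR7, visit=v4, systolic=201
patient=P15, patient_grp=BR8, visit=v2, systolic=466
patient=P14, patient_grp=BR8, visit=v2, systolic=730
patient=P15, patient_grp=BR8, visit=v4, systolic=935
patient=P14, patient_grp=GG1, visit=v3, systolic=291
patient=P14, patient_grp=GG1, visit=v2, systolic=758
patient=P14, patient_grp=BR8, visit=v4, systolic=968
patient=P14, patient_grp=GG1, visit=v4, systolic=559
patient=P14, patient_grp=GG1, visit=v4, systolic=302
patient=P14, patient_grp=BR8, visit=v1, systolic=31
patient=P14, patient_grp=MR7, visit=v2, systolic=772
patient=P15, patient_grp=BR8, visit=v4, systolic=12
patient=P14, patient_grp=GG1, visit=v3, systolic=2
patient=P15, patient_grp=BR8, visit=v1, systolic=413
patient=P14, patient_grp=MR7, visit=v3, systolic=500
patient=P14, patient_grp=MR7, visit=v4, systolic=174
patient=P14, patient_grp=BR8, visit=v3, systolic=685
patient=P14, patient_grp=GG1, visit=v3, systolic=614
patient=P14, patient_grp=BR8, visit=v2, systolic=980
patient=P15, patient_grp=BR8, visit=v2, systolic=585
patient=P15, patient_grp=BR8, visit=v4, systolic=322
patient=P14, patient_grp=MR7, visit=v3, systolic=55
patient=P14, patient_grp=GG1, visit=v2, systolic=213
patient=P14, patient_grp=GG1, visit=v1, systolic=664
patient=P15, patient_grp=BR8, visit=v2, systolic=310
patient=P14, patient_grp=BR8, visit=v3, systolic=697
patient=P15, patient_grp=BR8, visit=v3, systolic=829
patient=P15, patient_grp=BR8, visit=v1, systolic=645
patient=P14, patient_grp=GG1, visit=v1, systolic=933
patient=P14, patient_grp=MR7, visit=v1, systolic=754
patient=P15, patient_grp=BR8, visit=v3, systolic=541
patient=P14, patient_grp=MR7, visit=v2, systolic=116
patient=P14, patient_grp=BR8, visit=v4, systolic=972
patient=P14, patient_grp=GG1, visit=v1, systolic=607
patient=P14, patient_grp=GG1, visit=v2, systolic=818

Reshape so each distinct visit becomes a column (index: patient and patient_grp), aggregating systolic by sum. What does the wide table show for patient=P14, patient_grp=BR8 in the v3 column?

Rows with patient=P14, patient_grp=BR8 and visit=v3: systolic values are 226, 685, 697.
226 + 685 + 697 = 1608.

1608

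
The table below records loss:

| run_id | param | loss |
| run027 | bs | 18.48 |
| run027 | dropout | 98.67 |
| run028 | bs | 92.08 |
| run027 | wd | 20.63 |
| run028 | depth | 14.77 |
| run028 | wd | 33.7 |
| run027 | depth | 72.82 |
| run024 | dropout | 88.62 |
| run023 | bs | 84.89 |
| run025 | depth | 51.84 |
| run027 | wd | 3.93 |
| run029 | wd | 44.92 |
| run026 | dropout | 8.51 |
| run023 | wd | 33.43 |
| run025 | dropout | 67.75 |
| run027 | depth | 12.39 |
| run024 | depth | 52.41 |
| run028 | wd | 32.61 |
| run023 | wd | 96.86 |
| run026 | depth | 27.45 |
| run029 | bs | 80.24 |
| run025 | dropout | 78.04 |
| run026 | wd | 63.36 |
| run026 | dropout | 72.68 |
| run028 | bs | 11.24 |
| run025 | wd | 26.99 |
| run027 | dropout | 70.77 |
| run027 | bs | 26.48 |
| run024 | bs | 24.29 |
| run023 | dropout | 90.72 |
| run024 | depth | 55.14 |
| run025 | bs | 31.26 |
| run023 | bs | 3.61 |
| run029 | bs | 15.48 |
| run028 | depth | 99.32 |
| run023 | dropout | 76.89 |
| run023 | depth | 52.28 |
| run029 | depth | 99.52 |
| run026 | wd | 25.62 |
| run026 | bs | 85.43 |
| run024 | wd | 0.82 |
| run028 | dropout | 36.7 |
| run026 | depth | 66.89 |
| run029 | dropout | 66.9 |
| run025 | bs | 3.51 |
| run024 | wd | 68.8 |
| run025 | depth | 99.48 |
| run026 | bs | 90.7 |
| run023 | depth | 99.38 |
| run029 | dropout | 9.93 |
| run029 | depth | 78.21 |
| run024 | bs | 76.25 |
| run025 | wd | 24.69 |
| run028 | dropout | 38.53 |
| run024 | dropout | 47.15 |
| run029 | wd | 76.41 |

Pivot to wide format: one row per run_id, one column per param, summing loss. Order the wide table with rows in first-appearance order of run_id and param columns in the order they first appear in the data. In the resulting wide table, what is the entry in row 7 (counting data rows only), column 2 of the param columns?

With rows in first-appearance order of run_id, row 7 is run_id=run026. param columns in first-appearance order: bs, dropout, wd, depth; column 2 is dropout.
Long rows with run_id=run026, param=dropout: 8.51 + 72.68 = 81.19.

81.19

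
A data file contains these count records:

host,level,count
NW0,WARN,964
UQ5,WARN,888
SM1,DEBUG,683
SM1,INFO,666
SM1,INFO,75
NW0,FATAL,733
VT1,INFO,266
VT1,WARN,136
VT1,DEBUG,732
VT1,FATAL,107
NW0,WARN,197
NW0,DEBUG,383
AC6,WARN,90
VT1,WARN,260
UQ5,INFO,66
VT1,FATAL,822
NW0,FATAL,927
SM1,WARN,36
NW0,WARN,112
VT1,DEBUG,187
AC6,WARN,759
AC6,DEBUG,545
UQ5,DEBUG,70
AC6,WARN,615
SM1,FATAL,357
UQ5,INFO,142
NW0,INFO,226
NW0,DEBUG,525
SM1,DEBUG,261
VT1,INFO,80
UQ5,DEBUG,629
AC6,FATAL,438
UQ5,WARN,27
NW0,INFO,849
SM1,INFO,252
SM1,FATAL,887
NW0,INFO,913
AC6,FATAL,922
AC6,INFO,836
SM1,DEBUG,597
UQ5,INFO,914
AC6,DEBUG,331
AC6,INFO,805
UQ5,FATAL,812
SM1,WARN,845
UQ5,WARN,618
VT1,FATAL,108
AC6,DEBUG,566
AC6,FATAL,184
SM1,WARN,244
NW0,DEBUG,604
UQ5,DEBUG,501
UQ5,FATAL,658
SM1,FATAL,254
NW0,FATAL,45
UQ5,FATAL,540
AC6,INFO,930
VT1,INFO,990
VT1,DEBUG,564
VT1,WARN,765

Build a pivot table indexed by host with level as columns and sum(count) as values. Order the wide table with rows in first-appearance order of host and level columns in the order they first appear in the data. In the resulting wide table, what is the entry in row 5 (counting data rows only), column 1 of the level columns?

With rows in first-appearance order of host, row 5 is host=AC6. level columns in first-appearance order: WARN, DEBUG, INFO, FATAL; column 1 is WARN.
Long rows with host=AC6, level=WARN: 90 + 759 + 615 = 1464.

1464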